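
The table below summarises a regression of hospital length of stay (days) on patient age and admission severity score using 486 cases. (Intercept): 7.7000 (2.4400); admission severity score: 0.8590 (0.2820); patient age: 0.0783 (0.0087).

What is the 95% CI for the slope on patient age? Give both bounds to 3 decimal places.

(0.061, 0.095)

Read off: b = 0.0783, SE = 0.0087 for patient age.
df = n − k − 1 = 486 − 2 − 1 = 483.
t* = t_{0.025, 483} = 1.964888.
Margin = t* × SE = 1.964888 × 0.0087 = 0.01709.
CI: 0.0783 ± 0.01709 → (0.061, 0.095).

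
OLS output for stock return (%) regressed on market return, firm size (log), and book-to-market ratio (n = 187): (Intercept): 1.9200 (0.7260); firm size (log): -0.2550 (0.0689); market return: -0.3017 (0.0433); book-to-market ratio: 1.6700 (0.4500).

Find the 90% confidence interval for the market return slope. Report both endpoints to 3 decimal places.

(-0.373, -0.230)

Read off: b = -0.3017, SE = 0.0433 for market return.
df = n − k − 1 = 187 − 3 − 1 = 183.
t* = t_{0.05, 183} = 1.653223.
Margin = t* × SE = 1.653223 × 0.0433 = 0.07158.
CI: -0.3017 ± 0.07158 → (-0.373, -0.230).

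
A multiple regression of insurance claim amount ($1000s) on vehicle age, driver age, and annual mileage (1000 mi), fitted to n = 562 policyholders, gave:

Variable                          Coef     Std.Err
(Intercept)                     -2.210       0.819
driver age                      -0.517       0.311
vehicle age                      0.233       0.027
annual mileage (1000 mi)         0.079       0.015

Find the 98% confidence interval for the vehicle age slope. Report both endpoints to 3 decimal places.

(0.170, 0.296)

Read off: b = 0.233, SE = 0.027 for vehicle age.
df = n − k − 1 = 562 − 3 − 1 = 558.
t* = t_{0.01, 558} = 2.333049.
Margin = t* × SE = 2.333049 × 0.027 = 0.06299.
CI: 0.233 ± 0.06299 → (0.170, 0.296).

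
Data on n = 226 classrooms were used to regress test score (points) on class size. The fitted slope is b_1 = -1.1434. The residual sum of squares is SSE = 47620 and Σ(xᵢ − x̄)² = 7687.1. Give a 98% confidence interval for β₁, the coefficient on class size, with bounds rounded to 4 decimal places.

MSE = SSE/(n − 2) = 47620/224 = 212.589.
SE(b_1) = √(MSE/Sₓₓ) = √(212.589/7687.1) = 0.166299.
df = n − 2 = 224.
t* = t_{0.01, 224} = 2.34311.
Margin = t* × SE = 2.34311 × 0.166299 = 0.389657.
CI: -1.1434 ± 0.389657 → (-1.5331, -0.7537).
With 98% confidence, each one-unit increase in class size is associated with a change of between -1.5331 and -0.7537 points in test score.

(-1.5331, -0.7537)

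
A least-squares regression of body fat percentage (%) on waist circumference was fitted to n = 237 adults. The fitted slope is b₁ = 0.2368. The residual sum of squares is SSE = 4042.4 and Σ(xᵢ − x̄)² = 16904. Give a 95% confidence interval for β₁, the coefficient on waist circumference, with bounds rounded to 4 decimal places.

(0.1740, 0.2996)

MSE = SSE/(n − 2) = 4042.4/235 = 17.2017.
SE(b₁) = √(MSE/Sₓₓ) = √(17.2017/16904) = 0.0319.
df = n − 2 = 235.
t* = t_{0.025, 235} = 1.97011.
Margin = t* × SE = 1.97011 × 0.0319 = 0.062847.
CI: 0.2368 ± 0.062847 → (0.1740, 0.2996).
With 95% confidence, each one-unit increase in waist circumference is associated with a change of between 0.1740 and 0.2996 % in body fat percentage.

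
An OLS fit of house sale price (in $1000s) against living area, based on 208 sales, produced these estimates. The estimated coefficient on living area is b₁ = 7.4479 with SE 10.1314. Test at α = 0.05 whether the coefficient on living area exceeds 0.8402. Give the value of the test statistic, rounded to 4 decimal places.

H₀: β₁ = 0.8402 vs H₁: β₁ > 0.8402.
t = (b₁ − β₁⁰)/SE = (7.4479 − 0.8402) / 10.1314 = 0.6522.
df = n − 2 = 208 − 2 = 206.
One-sided p ≈ 0.2575, which is ≥ 0.05, so fail to reject H₀.
The data do not give significant evidence that the true slope on living area exceeds 0.8402 $1000s per unit.

t = 0.6522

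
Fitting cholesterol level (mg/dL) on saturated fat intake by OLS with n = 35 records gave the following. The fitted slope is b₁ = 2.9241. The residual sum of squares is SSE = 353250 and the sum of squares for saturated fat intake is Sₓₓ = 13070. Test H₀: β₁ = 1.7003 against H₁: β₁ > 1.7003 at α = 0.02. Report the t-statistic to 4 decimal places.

MSE = SSE/(n − 2) = 353250/33 = 10704.5.
SE(b₁) = √(MSE/Sₓₓ) = √(10704.5/13070) = 0.904995.
t = (2.9241 − 1.7003) / 0.904995 = 1.3523.
df = n − 2 = 33.
One-sided p ≈ 0.0927, which is ≥ 0.02, so fail to reject H₀.
The data do not give significant evidence that the true slope on saturated fat intake exceeds 1.7003 mg/dL per unit.

t = 1.3523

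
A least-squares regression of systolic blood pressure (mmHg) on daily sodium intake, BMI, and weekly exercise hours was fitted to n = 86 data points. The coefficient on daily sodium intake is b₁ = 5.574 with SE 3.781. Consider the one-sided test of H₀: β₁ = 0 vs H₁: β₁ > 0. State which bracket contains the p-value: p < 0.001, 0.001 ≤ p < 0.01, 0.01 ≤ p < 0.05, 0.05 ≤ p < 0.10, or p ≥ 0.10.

0.05 ≤ p < 0.10

t = 5.574 / 3.781 = 1.474.
df = n − k − 1 = 86 − 3 − 1 = 82.
One-sided p = P(T_{82} > t) ≈ 0.0721.
So 0.05 ≤ p < 0.10.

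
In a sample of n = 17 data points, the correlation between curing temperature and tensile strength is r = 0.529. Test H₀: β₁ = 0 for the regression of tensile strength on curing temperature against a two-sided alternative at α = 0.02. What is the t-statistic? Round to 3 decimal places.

t = 2.414

t = r·√(n − 2)/√(1 − r²) = 0.529·√15/√0.720159 = 2.414.
df = n − 2 = 15.
Two-sided p ≈ 0.0290, which is ≥ 0.02, so fail to reject H₀.
The data do not give significant evidence of a linear association between curing temperature and tensile strength.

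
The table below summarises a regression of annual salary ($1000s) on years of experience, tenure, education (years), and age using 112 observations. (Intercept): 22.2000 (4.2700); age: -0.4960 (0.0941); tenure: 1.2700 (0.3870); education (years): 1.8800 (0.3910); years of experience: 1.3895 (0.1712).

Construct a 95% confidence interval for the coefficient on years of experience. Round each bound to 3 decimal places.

(1.050, 1.729)

Read off: b = 1.3895, SE = 0.1712 for years of experience.
df = n − k − 1 = 112 − 4 − 1 = 107.
t* = t_{0.025, 107} = 1.982383.
Margin = t* × SE = 1.982383 × 0.1712 = 0.33938.
CI: 1.3895 ± 0.33938 → (1.050, 1.729).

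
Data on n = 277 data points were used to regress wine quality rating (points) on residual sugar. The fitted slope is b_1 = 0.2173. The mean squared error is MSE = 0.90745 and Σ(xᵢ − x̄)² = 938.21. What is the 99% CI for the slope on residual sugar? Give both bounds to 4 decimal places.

(0.1366, 0.2980)

SE(b_1) = √(MSE/Sₓₓ) = √(0.90745/938.21) = 0.0311001.
df = n − 2 = 275.
t* = t_{0.005, 275} = 2.593825.
Margin = t* × SE = 2.593825 × 0.0311001 = 0.080668.
CI: 0.2173 ± 0.080668 → (0.1366, 0.2980).
With 99% confidence, each one-unit increase in residual sugar is associated with a change of between 0.1366 and 0.2980 points in wine quality rating.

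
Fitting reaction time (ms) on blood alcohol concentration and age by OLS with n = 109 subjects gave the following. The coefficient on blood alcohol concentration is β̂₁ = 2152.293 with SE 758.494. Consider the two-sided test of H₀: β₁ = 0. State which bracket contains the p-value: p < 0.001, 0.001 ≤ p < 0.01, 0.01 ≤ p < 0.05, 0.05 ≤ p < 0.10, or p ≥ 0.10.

t = 2152.293 / 758.494 = 2.838.
df = n − k − 1 = 109 − 2 − 1 = 106.
Two-sided p = 2·P(T_{106} > |t|) ≈ 0.0054.
So 0.001 ≤ p < 0.01.

0.001 ≤ p < 0.01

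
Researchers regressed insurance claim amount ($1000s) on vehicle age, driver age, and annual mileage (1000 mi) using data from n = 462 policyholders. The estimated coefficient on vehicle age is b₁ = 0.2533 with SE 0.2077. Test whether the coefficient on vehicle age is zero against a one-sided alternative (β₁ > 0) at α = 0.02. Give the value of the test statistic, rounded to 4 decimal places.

t = 1.2195

H₀: β₁ = 0 vs H₁: β₁ > 0.
t = (b₁ − β₁⁰)/SE = 0.2533 / 0.2077 = 1.2195.
df = n − k − 1 = 462 − 3 − 1 = 458.
One-sided p ≈ 0.1116, which is ≥ 0.02, so fail to reject H₀.
The data do not give significant evidence that the true slope on vehicle age is positive, holding the other predictors fixed.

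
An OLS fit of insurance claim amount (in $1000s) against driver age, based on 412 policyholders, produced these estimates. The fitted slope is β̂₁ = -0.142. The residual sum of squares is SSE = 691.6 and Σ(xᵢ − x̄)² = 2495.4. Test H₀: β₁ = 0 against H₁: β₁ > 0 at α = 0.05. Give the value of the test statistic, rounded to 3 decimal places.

MSE = SSE/(n − 2) = 691.6/410 = 1.68683.
SE(β̂₁) = √(MSE/Sₓₓ) = √(1.68683/2495.4) = 0.0259995.
t = -0.142 / 0.0259995 = -5.462.
df = n − 2 = 410.
One-sided p ≈ 1.0000, which is ≥ 0.05, so fail to reject H₀.
The data do not give significant evidence that the true slope on driver age is positive.

t = -5.462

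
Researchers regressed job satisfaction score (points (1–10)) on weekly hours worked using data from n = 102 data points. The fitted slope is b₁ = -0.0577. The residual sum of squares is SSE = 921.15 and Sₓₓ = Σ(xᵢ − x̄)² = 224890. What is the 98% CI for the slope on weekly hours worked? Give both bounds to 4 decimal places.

MSE = SSE/(n − 2) = 921.15/100 = 9.2115.
SE(b₁) = √(MSE/Sₓₓ) = √(9.2115/224890) = 0.0064.
df = n − 2 = 100.
t* = t_{0.01, 100} = 2.364217.
Margin = t* × SE = 2.364217 × 0.0064 = 0.015131.
CI: -0.0577 ± 0.015131 → (-0.0728, -0.0426).
With 98% confidence, each one-unit increase in weekly hours worked is associated with a change of between -0.0728 and -0.0426 points (1–10) in job satisfaction score.

(-0.0728, -0.0426)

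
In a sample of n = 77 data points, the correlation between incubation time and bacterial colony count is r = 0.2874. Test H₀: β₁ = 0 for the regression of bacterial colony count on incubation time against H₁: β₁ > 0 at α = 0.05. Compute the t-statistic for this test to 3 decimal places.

t = 2.599

t = r·√(n − 2)/√(1 − r²) = 0.2874·√75/√0.917401 = 2.599.
df = n − 2 = 75.
One-sided p ≈ 0.0056, which is < 0.05, so reject H₀.
There is evidence of a linear association between incubation time and bacterial colony count.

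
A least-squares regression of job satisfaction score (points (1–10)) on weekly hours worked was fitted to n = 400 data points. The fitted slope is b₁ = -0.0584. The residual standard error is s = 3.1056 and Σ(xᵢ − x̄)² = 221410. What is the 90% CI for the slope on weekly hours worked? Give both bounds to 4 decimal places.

SE(b₁) = s/√Sₓₓ = 3.1056/√221410 = 0.00660005.
df = n − 2 = 398.
t* = t_{0.05, 398} = 1.648691.
Margin = t* × SE = 1.648691 × 0.00660005 = 0.010881.
CI: -0.0584 ± 0.010881 → (-0.0693, -0.0475).
With 90% confidence, each one-unit increase in weekly hours worked is associated with a change of between -0.0693 and -0.0475 points (1–10) in job satisfaction score.

(-0.0693, -0.0475)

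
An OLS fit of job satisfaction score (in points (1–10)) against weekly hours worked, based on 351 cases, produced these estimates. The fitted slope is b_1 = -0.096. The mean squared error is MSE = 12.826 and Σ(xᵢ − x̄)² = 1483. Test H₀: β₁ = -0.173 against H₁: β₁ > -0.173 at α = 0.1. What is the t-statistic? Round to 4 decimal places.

t = 0.8280

SE(b_1) = √(MSE/Sₓₓ) = √(12.826/1483) = 0.0929983.
t = (-0.096 − (-0.173)) / 0.0929983 = 0.8280.
df = n − 2 = 349.
One-sided p ≈ 0.2041, which is ≥ 0.1, so fail to reject H₀.
The data do not give significant evidence that the true slope on weekly hours worked exceeds -0.173 points (1–10) per unit.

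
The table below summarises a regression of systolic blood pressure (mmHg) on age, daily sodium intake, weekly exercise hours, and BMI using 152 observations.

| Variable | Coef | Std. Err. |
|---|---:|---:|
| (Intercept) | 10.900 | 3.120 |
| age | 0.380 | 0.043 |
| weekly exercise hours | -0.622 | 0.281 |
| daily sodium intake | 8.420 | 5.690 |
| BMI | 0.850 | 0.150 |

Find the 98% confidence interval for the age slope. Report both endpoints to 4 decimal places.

Read off: b = 0.380, SE = 0.043 for age.
df = n − k − 1 = 152 − 4 − 1 = 147.
t* = t_{0.01, 147} = 2.351983.
Margin = t* × SE = 2.351983 × 0.043 = 0.101135.
CI: 0.380 ± 0.101135 → (0.2789, 0.4811).

(0.2789, 0.4811)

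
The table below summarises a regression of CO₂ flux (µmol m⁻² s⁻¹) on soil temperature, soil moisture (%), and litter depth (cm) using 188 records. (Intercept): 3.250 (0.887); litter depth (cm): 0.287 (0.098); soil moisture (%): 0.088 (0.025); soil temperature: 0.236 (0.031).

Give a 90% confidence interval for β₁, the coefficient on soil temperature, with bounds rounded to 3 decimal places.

(0.185, 0.287)

Read off: b = 0.236, SE = 0.031 for soil temperature.
df = n − k − 1 = 188 − 3 − 1 = 184.
t* = t_{0.05, 184} = 1.653177.
Margin = t* × SE = 1.653177 × 0.031 = 0.05125.
CI: 0.236 ± 0.05125 → (0.185, 0.287).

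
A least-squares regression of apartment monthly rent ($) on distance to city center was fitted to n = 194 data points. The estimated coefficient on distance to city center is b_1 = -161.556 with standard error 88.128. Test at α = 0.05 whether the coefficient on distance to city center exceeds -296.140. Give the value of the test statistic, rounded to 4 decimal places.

H₀: β₁ = -296.140 vs H₁: β₁ > -296.140.
t = (b_1 − β₁⁰)/SE = (-161.556 − (-296.140)) / 88.128 = 1.5271.
df = n − 2 = 194 − 2 = 192.
One-sided p ≈ 0.0642, which is ≥ 0.05, so fail to reject H₀.
The data do not give significant evidence that the true slope on distance to city center exceeds -296.140 $ per unit.

t = 1.5271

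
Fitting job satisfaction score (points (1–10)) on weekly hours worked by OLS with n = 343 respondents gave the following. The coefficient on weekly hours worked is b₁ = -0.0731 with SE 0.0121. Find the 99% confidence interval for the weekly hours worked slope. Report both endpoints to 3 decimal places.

(-0.104, -0.042)

df = n − 2 = 343 − 2 = 341.
t* = t_{0.005, 341} = 2.590324.
Margin = t* × SE = 2.590324 × 0.0121 = 0.03134.
CI: -0.0731 ± 0.03134 → (-0.104, -0.042).
With 99% confidence, each one-unit increase in weekly hours worked is associated with a change of between -0.104 and -0.042 points (1–10) in job satisfaction score.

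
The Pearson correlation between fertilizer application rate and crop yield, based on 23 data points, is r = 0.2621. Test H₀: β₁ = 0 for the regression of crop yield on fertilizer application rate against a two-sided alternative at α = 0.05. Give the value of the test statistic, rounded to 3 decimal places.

t = 1.245

t = r·√(n − 2)/√(1 − r²) = 0.2621·√21/√0.931304 = 1.245.
df = n − 2 = 21.
Two-sided p ≈ 0.2270, which is ≥ 0.05, so fail to reject H₀.
The data do not give significant evidence of a linear association between fertilizer application rate and crop yield.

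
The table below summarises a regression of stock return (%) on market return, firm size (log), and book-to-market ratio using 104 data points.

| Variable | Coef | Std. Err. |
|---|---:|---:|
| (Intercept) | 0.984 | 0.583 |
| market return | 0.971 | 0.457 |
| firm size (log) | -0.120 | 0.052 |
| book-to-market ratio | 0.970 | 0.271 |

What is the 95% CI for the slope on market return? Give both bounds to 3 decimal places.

(0.064, 1.878)

Read off: b = 0.971, SE = 0.457 for market return.
df = n − k − 1 = 104 − 3 − 1 = 100.
t* = t_{0.025, 100} = 1.983972.
Margin = t* × SE = 1.983972 × 0.457 = 0.90667.
CI: 0.971 ± 0.90667 → (0.064, 1.878).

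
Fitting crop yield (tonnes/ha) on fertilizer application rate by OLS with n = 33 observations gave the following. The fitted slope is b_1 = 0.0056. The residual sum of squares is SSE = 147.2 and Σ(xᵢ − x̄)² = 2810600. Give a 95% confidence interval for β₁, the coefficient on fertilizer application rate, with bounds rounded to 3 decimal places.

(0.003, 0.008)

MSE = SSE/(n − 2) = 147.2/31 = 4.74839.
SE(b_1) = √(MSE/Sₓₓ) = √(4.74839/2810600) = 0.00129979.
df = n − 2 = 31.
t* = t_{0.025, 31} = 2.039513.
Margin = t* × SE = 2.039513 × 0.00129979 = 0.00265.
CI: 0.0056 ± 0.00265 → (0.003, 0.008).
With 95% confidence, each one-unit increase in fertilizer application rate is associated with a change of between 0.003 and 0.008 tonnes/ha in crop yield.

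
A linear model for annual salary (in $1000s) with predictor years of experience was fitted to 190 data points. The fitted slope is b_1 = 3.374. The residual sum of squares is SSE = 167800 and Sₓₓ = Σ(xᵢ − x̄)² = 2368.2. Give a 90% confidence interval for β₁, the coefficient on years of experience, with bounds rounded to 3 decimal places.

(2.359, 4.389)

MSE = SSE/(n − 2) = 167800/188 = 892.553.
SE(b_1) = √(MSE/Sₓₓ) = √(892.553/2368.2) = 0.613914.
df = n − 2 = 188.
t* = t_{0.05, 188} = 1.652999.
Margin = t* × SE = 1.652999 × 0.613914 = 1.01480.
CI: 3.374 ± 1.01480 → (2.359, 4.389).
With 90% confidence, each one-unit increase in years of experience is associated with a change of between 2.359 and 4.389 $1000s in annual salary.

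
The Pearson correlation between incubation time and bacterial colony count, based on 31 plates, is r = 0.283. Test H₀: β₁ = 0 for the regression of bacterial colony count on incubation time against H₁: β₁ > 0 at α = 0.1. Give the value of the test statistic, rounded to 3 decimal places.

t = 1.589

t = r·√(n − 2)/√(1 − r²) = 0.283·√29/√0.919911 = 1.589.
df = n − 2 = 29.
One-sided p ≈ 0.0615, which is < 0.1, so reject H₀.
There is evidence of a linear association between incubation time and bacterial colony count.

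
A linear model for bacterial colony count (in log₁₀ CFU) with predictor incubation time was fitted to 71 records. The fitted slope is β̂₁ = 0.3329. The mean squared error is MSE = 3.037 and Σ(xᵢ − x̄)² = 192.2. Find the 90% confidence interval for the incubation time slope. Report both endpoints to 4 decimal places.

(0.1233, 0.5425)

SE(β̂₁) = √(MSE/Sₓₓ) = √(3.037/192.2) = 0.125703.
df = n − 2 = 69.
t* = t_{0.05, 69} = 1.667239.
Margin = t* × SE = 1.667239 × 0.125703 = 0.209577.
CI: 0.3329 ± 0.209577 → (0.1233, 0.5425).
With 90% confidence, each one-unit increase in incubation time is associated with a change of between 0.1233 and 0.5425 log₁₀ CFU in bacterial colony count.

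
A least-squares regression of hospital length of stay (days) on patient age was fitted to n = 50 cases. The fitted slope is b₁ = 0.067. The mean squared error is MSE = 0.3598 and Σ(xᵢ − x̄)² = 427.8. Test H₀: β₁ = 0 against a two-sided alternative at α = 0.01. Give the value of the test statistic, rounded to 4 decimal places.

t = 2.3103

SE(b₁) = √(MSE/Sₓₓ) = √(0.3598/427.8) = 0.0290008.
t = 0.067 / 0.0290008 = 2.3103.
df = n − 2 = 48.
Two-sided p ≈ 0.0252, which is ≥ 0.01, so fail to reject H₀.
The data do not give significant evidence of an association between patient age and hospital length of stay.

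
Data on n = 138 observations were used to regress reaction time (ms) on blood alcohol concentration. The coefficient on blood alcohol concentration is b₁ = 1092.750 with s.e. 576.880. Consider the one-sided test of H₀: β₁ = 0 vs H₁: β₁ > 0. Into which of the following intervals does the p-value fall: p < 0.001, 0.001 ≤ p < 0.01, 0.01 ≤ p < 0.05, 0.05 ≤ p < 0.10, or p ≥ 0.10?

t = 1092.750 / 576.880 = 1.894.
df = n − 2 = 138 − 2 = 136.
One-sided p = P(T_{136} > t) ≈ 0.0302.
So 0.01 ≤ p < 0.05.

0.01 ≤ p < 0.05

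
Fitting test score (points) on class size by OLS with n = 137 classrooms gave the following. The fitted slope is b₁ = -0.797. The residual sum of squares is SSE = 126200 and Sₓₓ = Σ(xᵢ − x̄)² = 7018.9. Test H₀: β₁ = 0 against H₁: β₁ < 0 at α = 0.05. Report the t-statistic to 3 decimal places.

t = -2.184

MSE = SSE/(n − 2) = 126200/135 = 934.815.
SE(b₁) = √(MSE/Sₓₓ) = √(934.815/7018.9) = 0.364946.
t = -0.797 / 0.364946 = -2.184.
df = n − 2 = 135.
One-sided p ≈ 0.0153, which is < 0.05, so reject H₀.
There is evidence that the true slope on class size is negative.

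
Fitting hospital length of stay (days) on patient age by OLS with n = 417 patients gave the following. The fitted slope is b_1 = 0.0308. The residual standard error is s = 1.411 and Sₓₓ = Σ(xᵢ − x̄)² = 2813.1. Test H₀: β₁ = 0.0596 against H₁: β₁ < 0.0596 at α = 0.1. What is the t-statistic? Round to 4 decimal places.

SE(b_1) = s/√Sₓₓ = 1.411/√2813.1 = 0.0266032.
t = (0.0308 − 0.0596) / 0.0266032 = -1.0826.
df = n − 2 = 415.
One-sided p ≈ 0.1398, which is ≥ 0.1, so fail to reject H₀.
The data do not give significant evidence that the true slope on patient age is below 0.0596 days per unit.

t = -1.0826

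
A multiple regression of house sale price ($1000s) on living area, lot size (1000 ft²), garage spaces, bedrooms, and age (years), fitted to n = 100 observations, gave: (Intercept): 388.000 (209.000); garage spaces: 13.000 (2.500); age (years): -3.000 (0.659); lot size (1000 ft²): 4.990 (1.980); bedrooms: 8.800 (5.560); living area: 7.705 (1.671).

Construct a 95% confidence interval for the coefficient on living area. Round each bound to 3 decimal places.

Read off: b = 7.705, SE = 1.671 for living area.
df = n − k − 1 = 100 − 5 − 1 = 94.
t* = t_{0.025, 94} = 1.985523.
Margin = t* × SE = 1.985523 × 1.671 = 3.31781.
CI: 7.705 ± 3.31781 → (4.387, 11.023).

(4.387, 11.023)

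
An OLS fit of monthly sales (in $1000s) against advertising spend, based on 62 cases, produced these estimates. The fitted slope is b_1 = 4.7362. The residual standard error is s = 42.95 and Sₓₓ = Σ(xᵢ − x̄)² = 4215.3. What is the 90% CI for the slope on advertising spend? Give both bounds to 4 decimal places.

(3.6310, 5.8414)

SE(b_1) = s/√Sₓₓ = 42.95/√4215.3 = 0.661529.
df = n − 2 = 60.
t* = t_{0.05, 60} = 1.670649.
Margin = t* × SE = 1.670649 × 0.661529 = 1.105183.
CI: 4.7362 ± 1.105183 → (3.6310, 5.8414).
With 90% confidence, each one-unit increase in advertising spend is associated with a change of between 3.6310 and 5.8414 $1000s in monthly sales.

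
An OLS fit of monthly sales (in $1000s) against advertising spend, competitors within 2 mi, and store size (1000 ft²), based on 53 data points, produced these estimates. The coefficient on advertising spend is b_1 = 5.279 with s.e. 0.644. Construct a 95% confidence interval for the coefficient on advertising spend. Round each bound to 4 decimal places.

df = n − k − 1 = 53 − 3 − 1 = 49.
t* = t_{0.025, 49} = 2.009575.
Margin = t* × SE = 2.009575 × 0.644 = 1.294166.
CI: 5.279 ± 1.294166 → (3.9848, 6.5732).
With 95% confidence, each one-unit increase in advertising spend is associated with a change of between 3.9848 and 6.5732 $1000s in monthly sales, holding the other predictors fixed.

(3.9848, 6.5732)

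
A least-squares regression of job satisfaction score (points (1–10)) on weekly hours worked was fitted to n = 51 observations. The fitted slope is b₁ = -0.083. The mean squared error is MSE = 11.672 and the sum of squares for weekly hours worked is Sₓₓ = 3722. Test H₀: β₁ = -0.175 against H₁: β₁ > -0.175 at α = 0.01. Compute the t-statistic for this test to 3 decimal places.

SE(b₁) = √(MSE/Sₓₓ) = √(11.672/3722) = 0.0559995.
t = (-0.083 − (-0.175)) / 0.0559995 = 1.643.
df = n − 2 = 49.
One-sided p ≈ 0.0534, which is ≥ 0.01, so fail to reject H₀.
The data do not give significant evidence that the true slope on weekly hours worked exceeds -0.175 points (1–10) per unit.

t = 1.643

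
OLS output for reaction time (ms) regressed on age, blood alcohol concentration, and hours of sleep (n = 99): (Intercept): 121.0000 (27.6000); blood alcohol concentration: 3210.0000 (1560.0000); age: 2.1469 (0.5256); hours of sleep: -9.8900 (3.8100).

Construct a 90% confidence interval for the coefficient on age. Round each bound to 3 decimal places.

(1.274, 3.020)

Read off: b = 2.1469, SE = 0.5256 for age.
df = n − k − 1 = 99 − 3 − 1 = 95.
t* = t_{0.05, 95} = 1.661052.
Margin = t* × SE = 1.661052 × 0.5256 = 0.87305.
CI: 2.1469 ± 0.87305 → (1.274, 3.020).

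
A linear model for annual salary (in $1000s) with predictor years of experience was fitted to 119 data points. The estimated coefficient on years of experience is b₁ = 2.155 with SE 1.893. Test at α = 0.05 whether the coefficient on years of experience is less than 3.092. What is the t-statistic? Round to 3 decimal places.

t = -0.495

H₀: β₁ = 3.092 vs H₁: β₁ < 3.092.
t = (b₁ − β₁⁰)/SE = (2.155 − 3.092) / 1.893 = -0.495.
df = n − 2 = 119 − 2 = 117.
One-sided p ≈ 0.3108, which is ≥ 0.05, so fail to reject H₀.
The data do not give significant evidence that the true slope on years of experience is below 3.092 $1000s per unit.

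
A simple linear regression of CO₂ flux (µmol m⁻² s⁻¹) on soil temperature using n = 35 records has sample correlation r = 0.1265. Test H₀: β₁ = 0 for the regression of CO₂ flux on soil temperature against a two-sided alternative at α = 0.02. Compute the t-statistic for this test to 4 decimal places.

t = 0.7326

t = r·√(n − 2)/√(1 − r²) = 0.1265·√33/√0.983998 = 0.7326.
df = n − 2 = 33.
Two-sided p ≈ 0.4690, which is ≥ 0.02, so fail to reject H₀.
The data do not give significant evidence of a linear association between soil temperature and CO₂ flux.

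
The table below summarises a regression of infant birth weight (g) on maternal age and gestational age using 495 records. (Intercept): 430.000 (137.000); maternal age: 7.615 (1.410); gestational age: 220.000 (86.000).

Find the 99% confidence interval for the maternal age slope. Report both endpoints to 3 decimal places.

Read off: b = 7.615, SE = 1.410 for maternal age.
df = n − k − 1 = 495 − 2 − 1 = 492.
t* = t_{0.005, 492} = 2.585859.
Margin = t* × SE = 2.585859 × 1.410 = 3.64606.
CI: 7.615 ± 3.64606 → (3.969, 11.261).

(3.969, 11.261)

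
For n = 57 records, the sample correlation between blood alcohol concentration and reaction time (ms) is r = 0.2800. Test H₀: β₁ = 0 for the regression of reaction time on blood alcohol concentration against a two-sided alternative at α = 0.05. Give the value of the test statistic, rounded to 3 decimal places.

t = r·√(n − 2)/√(1 − r²) = 0.2800·√55/√0.9216 = 2.163.
df = n − 2 = 55.
Two-sided p ≈ 0.0349, which is < 0.05, so reject H₀.
There is evidence of a linear association between blood alcohol concentration and reaction time.

t = 2.163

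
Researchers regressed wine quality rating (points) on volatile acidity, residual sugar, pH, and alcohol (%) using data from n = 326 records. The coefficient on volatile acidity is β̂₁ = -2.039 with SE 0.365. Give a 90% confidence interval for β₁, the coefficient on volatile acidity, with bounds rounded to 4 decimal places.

(-2.6411, -1.4369)

df = n − k − 1 = 326 − 4 − 1 = 321.
t* = t_{0.05, 321} = 1.649614.
Margin = t* × SE = 1.649614 × 0.365 = 0.602109.
CI: -2.039 ± 0.602109 → (-2.6411, -1.4369).
With 90% confidence, each one-unit increase in volatile acidity is associated with a change of between -2.6411 and -1.4369 points in wine quality rating, holding the other predictors fixed.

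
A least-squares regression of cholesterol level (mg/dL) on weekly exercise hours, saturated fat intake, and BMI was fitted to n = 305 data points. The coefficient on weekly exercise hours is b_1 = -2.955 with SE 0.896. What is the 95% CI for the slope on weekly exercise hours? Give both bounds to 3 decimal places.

(-4.718, -1.192)

df = n − k − 1 = 305 − 3 − 1 = 301.
t* = t_{0.025, 301} = 1.967877.
Margin = t* × SE = 1.967877 × 0.896 = 1.76322.
CI: -2.955 ± 1.76322 → (-4.718, -1.192).
With 95% confidence, each one-unit increase in weekly exercise hours is associated with a change of between -4.718 and -1.192 mg/dL in cholesterol level, holding the other predictors fixed.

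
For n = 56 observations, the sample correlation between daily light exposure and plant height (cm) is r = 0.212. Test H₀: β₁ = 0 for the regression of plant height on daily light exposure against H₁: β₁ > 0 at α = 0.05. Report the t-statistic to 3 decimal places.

t = 1.594

t = r·√(n − 2)/√(1 − r²) = 0.212·√54/√0.955056 = 1.594.
df = n − 2 = 54.
One-sided p ≈ 0.0584, which is ≥ 0.05, so fail to reject H₀.
The data do not give significant evidence of a linear association between daily light exposure and plant height.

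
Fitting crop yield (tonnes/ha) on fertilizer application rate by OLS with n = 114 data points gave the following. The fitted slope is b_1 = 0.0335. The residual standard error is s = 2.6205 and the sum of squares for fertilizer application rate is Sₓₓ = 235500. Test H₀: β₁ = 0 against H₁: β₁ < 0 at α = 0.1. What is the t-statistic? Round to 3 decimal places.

SE(b_1) = s/√Sₓₓ = 2.6205/√235500 = 0.00539994.
t = 0.0335 / 0.00539994 = 6.204.
df = n − 2 = 112.
One-sided p ≈ 1.0000, which is ≥ 0.1, so fail to reject H₀.
The data do not give significant evidence that the true slope on fertilizer application rate is negative.

t = 6.204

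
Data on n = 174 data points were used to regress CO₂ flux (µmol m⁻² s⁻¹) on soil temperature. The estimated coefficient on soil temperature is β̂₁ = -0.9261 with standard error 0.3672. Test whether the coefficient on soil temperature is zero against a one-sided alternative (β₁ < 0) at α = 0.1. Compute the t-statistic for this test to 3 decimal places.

H₀: β₁ = 0 vs H₁: β₁ < 0.
t = (β̂₁ − β₁⁰)/SE = -0.9261 / 0.3672 = -2.522.
df = n − 2 = 174 − 2 = 172.
One-sided p ≈ 0.0063, which is < 0.1, so reject H₀.
There is evidence that the true slope on soil temperature is negative.

t = -2.522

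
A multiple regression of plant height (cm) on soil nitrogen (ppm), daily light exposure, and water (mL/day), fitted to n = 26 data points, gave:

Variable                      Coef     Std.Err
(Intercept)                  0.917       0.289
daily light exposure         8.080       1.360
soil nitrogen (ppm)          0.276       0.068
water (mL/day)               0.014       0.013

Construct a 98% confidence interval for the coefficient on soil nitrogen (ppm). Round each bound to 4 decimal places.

Read off: b = 0.276, SE = 0.068 for soil nitrogen (ppm).
df = n − k − 1 = 26 − 3 − 1 = 22.
t* = t_{0.01, 22} = 2.508325.
Margin = t* × SE = 2.508325 × 0.068 = 0.170566.
CI: 0.276 ± 0.170566 → (0.1054, 0.4466).

(0.1054, 0.4466)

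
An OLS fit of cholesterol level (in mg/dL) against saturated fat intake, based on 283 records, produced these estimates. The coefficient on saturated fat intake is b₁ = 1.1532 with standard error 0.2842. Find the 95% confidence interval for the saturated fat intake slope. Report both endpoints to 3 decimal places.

df = n − 2 = 283 − 2 = 281.
t* = t_{0.025, 281} = 1.968442.
Margin = t* × SE = 1.968442 × 0.2842 = 0.55943.
CI: 1.1532 ± 0.55943 → (0.594, 1.713).
With 95% confidence, each one-unit increase in saturated fat intake is associated with a change of between 0.594 and 1.713 mg/dL in cholesterol level.

(0.594, 1.713)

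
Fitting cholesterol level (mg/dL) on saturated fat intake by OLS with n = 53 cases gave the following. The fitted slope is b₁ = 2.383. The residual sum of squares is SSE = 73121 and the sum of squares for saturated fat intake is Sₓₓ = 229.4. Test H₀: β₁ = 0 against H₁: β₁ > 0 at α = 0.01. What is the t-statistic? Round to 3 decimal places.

MSE = SSE/(n − 2) = 73121/51 = 1433.75.
SE(b₁) = √(MSE/Sₓₓ) = √(1433.75/229.4) = 2.5.
t = 2.383 / 2.5 = 0.953.
df = n − 2 = 51.
One-sided p ≈ 0.1725, which is ≥ 0.01, so fail to reject H₀.
The data do not give significant evidence that the true slope on saturated fat intake is positive.

t = 0.953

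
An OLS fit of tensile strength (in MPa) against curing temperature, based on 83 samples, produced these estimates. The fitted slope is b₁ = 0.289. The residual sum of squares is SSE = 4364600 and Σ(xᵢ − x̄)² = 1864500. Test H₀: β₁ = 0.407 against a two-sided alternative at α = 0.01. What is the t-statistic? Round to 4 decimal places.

t = -0.6941

MSE = SSE/(n − 2) = 4364600/81 = 53884.
SE(b₁) = √(MSE/Sₓₓ) = √(53884/1864500) = 0.17.
t = (0.289 − 0.407) / 0.17 = -0.6941.
df = n − 2 = 81.
Two-sided p ≈ 0.4896, which is ≥ 0.01, so fail to reject H₀.
The data are consistent with a true slope of 0.407 MPa per unit of curing temperature.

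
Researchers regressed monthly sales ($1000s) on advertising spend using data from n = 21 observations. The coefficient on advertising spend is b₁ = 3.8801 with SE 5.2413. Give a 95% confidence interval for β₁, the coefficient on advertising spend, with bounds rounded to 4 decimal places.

df = n − 2 = 21 − 2 = 19.
t* = t_{0.025, 19} = 2.093024.
Margin = t* × SE = 2.093024 × 5.2413 = 10.970167.
CI: 3.8801 ± 10.970167 → (-7.0901, 14.8503).
With 95% confidence, each one-unit increase in advertising spend is associated with a change of between -7.0901 and 14.8503 $1000s in monthly sales.

(-7.0901, 14.8503)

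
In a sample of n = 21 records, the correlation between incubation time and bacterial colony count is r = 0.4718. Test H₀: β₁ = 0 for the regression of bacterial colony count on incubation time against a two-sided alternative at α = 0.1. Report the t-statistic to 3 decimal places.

t = r·√(n − 2)/√(1 − r²) = 0.4718·√19/√0.777405 = 2.332.
df = n − 2 = 19.
Two-sided p ≈ 0.0308, which is < 0.1, so reject H₀.
There is evidence of a linear association between incubation time and bacterial colony count.

t = 2.332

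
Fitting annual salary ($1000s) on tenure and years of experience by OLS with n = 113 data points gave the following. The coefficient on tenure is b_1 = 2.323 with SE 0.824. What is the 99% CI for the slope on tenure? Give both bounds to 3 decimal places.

df = n − k − 1 = 113 − 2 − 1 = 110.
t* = t_{0.005, 110} = 2.621265.
Margin = t* × SE = 2.621265 × 0.824 = 2.15992.
CI: 2.323 ± 2.15992 → (0.163, 4.483).
With 99% confidence, each one-unit increase in tenure is associated with a change of between 0.163 and 4.483 $1000s in annual salary, holding the other predictors fixed.

(0.163, 4.483)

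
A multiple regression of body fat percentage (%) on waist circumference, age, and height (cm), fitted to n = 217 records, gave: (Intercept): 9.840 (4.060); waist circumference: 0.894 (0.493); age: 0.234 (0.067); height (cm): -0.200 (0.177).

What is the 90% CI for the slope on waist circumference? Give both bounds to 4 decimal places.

(0.0795, 1.7085)

Read off: b = 0.894, SE = 0.493 for waist circumference.
df = n − k − 1 = 217 − 3 − 1 = 213.
t* = t_{0.05, 213} = 1.652039.
Margin = t* × SE = 1.652039 × 0.493 = 0.814455.
CI: 0.894 ± 0.814455 → (0.0795, 1.7085).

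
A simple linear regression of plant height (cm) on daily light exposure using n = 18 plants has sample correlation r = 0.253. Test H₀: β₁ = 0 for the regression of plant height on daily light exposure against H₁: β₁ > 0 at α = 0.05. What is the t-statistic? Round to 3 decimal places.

t = r·√(n − 2)/√(1 − r²) = 0.253·√16/√0.935991 = 1.046.
df = n − 2 = 16.
One-sided p ≈ 0.1555, which is ≥ 0.05, so fail to reject H₀.
The data do not give significant evidence of a linear association between daily light exposure and plant height.

t = 1.046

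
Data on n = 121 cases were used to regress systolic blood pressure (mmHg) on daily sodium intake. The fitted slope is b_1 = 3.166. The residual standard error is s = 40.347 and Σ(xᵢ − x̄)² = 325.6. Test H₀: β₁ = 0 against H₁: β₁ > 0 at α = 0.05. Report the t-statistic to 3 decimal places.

SE(b_1) = s/√Sₓₓ = 40.347/√325.6 = 2.23599.
t = 3.166 / 2.23599 = 1.416.
df = n − 2 = 119.
One-sided p ≈ 0.0797, which is ≥ 0.05, so fail to reject H₀.
The data do not give significant evidence that the true slope on daily sodium intake is positive.

t = 1.416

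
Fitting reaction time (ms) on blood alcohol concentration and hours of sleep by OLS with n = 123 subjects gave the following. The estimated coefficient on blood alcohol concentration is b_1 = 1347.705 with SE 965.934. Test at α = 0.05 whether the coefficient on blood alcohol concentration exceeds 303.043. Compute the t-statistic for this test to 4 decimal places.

t = 1.0815

H₀: β₁ = 303.043 vs H₁: β₁ > 303.043.
t = (b_1 − β₁⁰)/SE = (1347.705 − 303.043) / 965.934 = 1.0815.
df = n − k − 1 = 123 − 2 − 1 = 120.
One-sided p ≈ 0.1408, which is ≥ 0.05, so fail to reject H₀.
The data do not give significant evidence that the true slope on blood alcohol concentration exceeds 303.043 ms per unit, holding the other predictors fixed.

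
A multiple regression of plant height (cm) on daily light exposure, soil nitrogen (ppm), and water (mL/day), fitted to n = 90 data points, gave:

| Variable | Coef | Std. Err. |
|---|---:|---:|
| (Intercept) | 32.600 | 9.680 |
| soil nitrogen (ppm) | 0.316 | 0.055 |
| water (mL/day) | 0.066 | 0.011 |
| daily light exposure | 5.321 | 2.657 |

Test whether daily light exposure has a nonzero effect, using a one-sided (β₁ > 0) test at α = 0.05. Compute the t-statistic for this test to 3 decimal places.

Read off: b = 5.321, SE = 2.657 for daily light exposure.
H₀: β₁ = 0 vs H₁: β₁ > 0.
t = 5.321 / 2.657 = 2.003.
df = n − k − 1 = 90 − 3 − 1 = 86.
One-sided p ≈ 0.0242, which is < 0.05, so reject H₀.
There is evidence that the true slope on daily light exposure is positive, holding the other predictors fixed.

t = 2.003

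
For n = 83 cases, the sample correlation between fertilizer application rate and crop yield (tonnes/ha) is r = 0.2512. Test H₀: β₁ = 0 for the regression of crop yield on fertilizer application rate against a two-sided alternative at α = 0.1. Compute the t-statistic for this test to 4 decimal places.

t = r·√(n − 2)/√(1 − r²) = 0.2512·√81/√0.936899 = 2.3357.
df = n − 2 = 81.
Two-sided p ≈ 0.0220, which is < 0.1, so reject H₀.
There is evidence of a linear association between fertilizer application rate and crop yield.

t = 2.3357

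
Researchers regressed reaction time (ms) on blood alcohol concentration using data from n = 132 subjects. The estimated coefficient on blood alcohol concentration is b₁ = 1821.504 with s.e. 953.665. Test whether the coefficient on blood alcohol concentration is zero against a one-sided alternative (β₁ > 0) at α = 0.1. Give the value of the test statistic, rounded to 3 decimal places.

H₀: β₁ = 0 vs H₁: β₁ > 0.
t = (b₁ − β₁⁰)/SE = 1821.504 / 953.665 = 1.910.
df = n − 2 = 132 − 2 = 130.
One-sided p ≈ 0.0292, which is < 0.1, so reject H₀.
There is evidence that the true slope on blood alcohol concentration is positive.

t = 1.910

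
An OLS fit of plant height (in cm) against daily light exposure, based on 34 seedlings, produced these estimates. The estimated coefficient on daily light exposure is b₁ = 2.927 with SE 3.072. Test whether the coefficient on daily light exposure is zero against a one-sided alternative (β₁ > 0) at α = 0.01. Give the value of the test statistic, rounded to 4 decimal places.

t = 0.9528

H₀: β₁ = 0 vs H₁: β₁ > 0.
t = (b₁ − β₁⁰)/SE = 2.927 / 3.072 = 0.9528.
df = n − 2 = 34 − 2 = 32.
One-sided p ≈ 0.1739, which is ≥ 0.01, so fail to reject H₀.
The data do not give significant evidence that the true slope on daily light exposure is positive.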